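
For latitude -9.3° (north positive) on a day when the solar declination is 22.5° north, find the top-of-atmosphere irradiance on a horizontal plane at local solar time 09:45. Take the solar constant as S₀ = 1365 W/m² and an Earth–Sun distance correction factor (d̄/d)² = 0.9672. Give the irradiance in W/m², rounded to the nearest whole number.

919 W/m²

Hour angle H = 15° × (9.75 − 12) = -33.75°.
cos θ_z = sin φ sin δ + cos φ cos δ cos H = (-0.1616)(0.3827) + (0.9869)(0.9239)(0.8315) = 0.6963.
Top-of-atmosphere irradiance = S₀ (d̄/d)² cos θ_z = 1365 × 0.9672 × 0.6963 = 919.27 W/m².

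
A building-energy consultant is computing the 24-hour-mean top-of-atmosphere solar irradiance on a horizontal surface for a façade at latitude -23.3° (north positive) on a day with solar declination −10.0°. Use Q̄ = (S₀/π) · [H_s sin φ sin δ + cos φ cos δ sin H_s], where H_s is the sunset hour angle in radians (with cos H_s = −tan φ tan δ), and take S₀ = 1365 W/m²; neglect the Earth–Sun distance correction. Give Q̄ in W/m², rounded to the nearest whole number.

cos H_s = −tan(-23.3°) · tan(-10.0°) = -0.0759, so H_s = arccos(-0.0759) = 94.35°. In radians, H_s = 1.6467.
H_s sin φ sin δ = 1.6467 × -0.3955 × -0.1736 = 0.1131.
cos φ cos δ sin H_s = 0.9184 × 0.9848 × 0.9971 = 0.9018.
Q̄ = (1365/π) × (0.1131 + 0.9018) = 434.49 × 1.0149 = 440.96 W/m².

441 W/m²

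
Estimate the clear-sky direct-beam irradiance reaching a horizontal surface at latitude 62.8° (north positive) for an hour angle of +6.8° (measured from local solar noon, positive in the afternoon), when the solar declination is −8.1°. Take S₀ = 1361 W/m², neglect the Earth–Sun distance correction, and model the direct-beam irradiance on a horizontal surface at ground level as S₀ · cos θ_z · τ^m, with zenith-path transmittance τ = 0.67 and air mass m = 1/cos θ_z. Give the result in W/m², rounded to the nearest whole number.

cos θ_z = sin φ sin δ + cos φ cos δ cos H = (0.8894)(-0.1409) + (0.4571)(0.9900)(0.9930) = 0.3240.
Air mass m = 1/cos θ_z = 1/0.3240 = 3.086; τ^m = 0.67^3.086 = 0.2906.
Surface direct beam = 1361 × 0.3240 × 0.2906 = 128.14 W/m².

128 W/m²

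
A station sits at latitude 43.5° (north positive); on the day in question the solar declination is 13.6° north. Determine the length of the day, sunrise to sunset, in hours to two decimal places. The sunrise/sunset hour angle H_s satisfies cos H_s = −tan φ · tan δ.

13.77 hours

The sunset hour angle satisfies cos H_s = −tan φ tan δ = -0.2296, giving H_s = 103.27°.
Day length = 2 H_s / 15° h⁻¹ = 206.54° / 15 = 13.769 h.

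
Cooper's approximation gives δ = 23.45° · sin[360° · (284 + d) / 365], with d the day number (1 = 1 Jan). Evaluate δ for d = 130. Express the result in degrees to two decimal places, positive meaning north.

+17.52°

360 × (284 + 130) / 365 = 408.329°; sin(408.329°) = 0.7470.
δ = 23.45 × 0.7470 = 17.517° ≈ +17.52°.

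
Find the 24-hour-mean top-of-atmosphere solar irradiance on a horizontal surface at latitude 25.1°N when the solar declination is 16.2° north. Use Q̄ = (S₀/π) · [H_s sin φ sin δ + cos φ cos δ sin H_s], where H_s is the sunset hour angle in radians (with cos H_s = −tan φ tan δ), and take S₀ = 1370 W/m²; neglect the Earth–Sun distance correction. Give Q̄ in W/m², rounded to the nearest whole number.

−tan φ tan δ = −(0.4684)(0.2905) = -0.1361; H_s = arccos(-0.1361) = 97.82°. In radians, H_s = 1.7073.
H_s sin φ sin δ = 1.7073 × 0.4242 × 0.2790 = 0.2021.
cos φ cos δ sin H_s = 0.9056 × 0.9603 × 0.9907 = 0.8616.
Q̄ = (1370/π) × (0.2021 + 0.8616) = 436.08 × 1.0637 = 463.86 W/m².

464 W/m²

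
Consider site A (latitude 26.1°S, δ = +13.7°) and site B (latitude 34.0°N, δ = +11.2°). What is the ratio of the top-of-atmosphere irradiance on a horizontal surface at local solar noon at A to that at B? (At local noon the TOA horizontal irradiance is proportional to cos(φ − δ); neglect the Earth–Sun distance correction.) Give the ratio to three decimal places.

0.833

A: cos θ_z = cos(-26.1° − (13.7°)) = 0.7683.
B: cos θ_z = cos(34.0° − (11.2°)) = 0.9219.
Ratio A/B = 0.7683 / 0.9219 = 0.8334.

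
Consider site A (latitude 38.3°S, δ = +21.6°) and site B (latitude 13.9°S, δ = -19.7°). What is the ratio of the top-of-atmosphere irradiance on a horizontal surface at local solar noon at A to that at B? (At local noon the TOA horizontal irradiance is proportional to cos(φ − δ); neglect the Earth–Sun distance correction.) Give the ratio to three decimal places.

A: cos θ_z = cos(-38.3° − (21.6°)) = 0.5015.
B: cos θ_z = cos(-13.9° − (-19.7°)) = 0.9949.
Ratio A/B = 0.5015 / 0.9949 = 0.5041.

0.504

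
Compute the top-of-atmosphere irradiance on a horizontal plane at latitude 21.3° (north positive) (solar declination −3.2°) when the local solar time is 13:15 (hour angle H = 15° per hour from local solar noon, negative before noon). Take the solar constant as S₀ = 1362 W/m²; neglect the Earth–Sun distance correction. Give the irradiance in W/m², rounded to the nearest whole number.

1172 W/m²

Hour angle H = 15° × (13.25 − 12) = 18.75°.
cos θ_z = sin(21.3°) sin(-3.2°) + cos(21.3°) cos(-3.2°) cos(18.75°) = -0.0203 + 0.8809 = 0.8606.
Top-of-atmosphere irradiance = S₀ cos θ_z = 1362 × 0.8606 = 1172.14 W/m².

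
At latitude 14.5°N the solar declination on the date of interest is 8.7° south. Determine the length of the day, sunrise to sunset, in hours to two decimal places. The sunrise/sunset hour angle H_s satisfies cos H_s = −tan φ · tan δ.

11.70 hours

cos H_s = −tan(14.5°) · tan(-8.7°) = 0.0396, so H_s = arccos(0.0396) = 87.73°.
Day length = 2 H_s / 15° h⁻¹ = 175.46° / 15 = 11.697 h.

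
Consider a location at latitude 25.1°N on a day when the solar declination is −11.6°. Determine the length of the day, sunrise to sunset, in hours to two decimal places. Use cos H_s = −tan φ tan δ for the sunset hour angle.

The sunset hour angle satisfies cos H_s = −tan φ tan δ = 0.0962, giving H_s = 84.48°.
Day length = 2 H_s / 15° h⁻¹ = 168.96° / 15 = 11.264 h.

11.26 hours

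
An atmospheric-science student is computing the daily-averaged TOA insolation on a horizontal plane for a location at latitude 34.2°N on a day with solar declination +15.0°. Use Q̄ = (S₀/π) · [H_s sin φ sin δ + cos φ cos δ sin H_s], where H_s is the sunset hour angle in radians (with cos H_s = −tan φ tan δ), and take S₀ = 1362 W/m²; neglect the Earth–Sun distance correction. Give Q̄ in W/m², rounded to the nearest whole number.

−tan φ tan δ = −(0.6796)(0.2679) = -0.1821; H_s = arccos(-0.1821) = 100.49°. In radians, H_s = 1.7539.
H_s sin φ sin δ = 1.7539 × 0.5621 × 0.2588 = 0.2551.
cos φ cos δ sin H_s = 0.8271 × 0.9659 × 0.9833 = 0.7856.
Q̄ = (1362/π) × (0.2551 + 0.7856) = 433.54 × 1.0407 = 451.19 W/m².

451 W/m²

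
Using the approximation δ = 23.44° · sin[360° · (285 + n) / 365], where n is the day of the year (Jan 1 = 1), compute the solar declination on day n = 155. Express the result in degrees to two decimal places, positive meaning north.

360 × (285 + 155) / 365 = 433.973°; sin(433.973°) = 0.9611.
δ = 23.44 × 0.9611 = 22.528° ≈ +22.53°.

+22.53°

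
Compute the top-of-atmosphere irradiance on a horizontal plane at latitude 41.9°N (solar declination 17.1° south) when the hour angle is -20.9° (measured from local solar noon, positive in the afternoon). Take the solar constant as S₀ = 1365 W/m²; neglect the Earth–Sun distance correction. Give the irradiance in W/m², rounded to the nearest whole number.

639 W/m²

cos θ_z = sin φ sin δ + cos φ cos δ cos H = (0.6678)(-0.2940) + (0.7443)(0.9558)(0.9342) = 0.4683.
Top-of-atmosphere irradiance = S₀ cos θ_z = 1365 × 0.4683 = 639.23 W/m².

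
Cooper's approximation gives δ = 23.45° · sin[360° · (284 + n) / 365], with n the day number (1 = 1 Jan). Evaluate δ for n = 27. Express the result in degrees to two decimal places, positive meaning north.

360 × (284 + 27) / 365 = 306.740°; sin(306.740°) = -0.8014.
δ = 23.45 × -0.8014 = -18.793° ≈ -18.79°.

-18.79°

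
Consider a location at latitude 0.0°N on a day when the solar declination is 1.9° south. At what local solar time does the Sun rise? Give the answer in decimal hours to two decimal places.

The sunset hour angle satisfies cos H_s = −tan φ tan δ = 0.0000, giving H_s = 90.00°.
Sunrise is at 12 − H_s/15 = 12 − 6.000 = 6.000 h local solar time.

6.00 h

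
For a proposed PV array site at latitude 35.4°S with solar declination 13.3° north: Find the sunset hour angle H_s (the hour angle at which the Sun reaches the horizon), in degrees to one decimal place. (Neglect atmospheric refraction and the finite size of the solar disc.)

80.3°

The sunset hour angle satisfies cos H_s = −tan φ tan δ = 0.1680, giving H_s = 80.33°.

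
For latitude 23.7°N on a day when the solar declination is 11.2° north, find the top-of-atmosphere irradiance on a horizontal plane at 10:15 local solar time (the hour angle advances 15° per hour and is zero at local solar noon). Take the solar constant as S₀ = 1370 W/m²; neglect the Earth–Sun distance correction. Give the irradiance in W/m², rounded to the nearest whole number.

Hour angle H = 15° × (10.25 − 12) = -26.25°.
cos θ_z = sin(23.7°) sin(11.2°) + cos(23.7°) cos(11.2°) cos(-26.25°) = 0.0781 + 0.8056 = 0.8837.
Top-of-atmosphere irradiance = S₀ cos θ_z = 1370 × 0.8837 = 1210.67 W/m².

1211 W/m²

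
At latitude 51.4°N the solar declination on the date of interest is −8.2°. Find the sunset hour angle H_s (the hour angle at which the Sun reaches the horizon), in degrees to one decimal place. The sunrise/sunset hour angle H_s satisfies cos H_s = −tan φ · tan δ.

cos H_s = −tan(51.4°) · tan(-8.2°) = 0.1805, so H_s = arccos(0.1805) = 79.60°.

79.6°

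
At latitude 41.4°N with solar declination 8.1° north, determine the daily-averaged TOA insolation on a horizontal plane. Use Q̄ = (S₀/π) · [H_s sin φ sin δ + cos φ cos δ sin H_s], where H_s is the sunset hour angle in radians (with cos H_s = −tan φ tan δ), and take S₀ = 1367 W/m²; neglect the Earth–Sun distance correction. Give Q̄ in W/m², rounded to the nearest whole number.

389 W/m²

−tan φ tan δ = −(0.8816)(0.1423) = -0.1255; H_s = arccos(-0.1255) = 97.21°. In radians, H_s = 1.6966.
H_s sin φ sin δ = 1.6966 × 0.6613 × 0.1409 = 0.1581.
cos φ cos δ sin H_s = 0.7501 × 0.9900 × 0.9921 = 0.7367.
Q̄ = (1367/π) × (0.1581 + 0.7367) = 435.13 × 0.8948 = 389.35 W/m².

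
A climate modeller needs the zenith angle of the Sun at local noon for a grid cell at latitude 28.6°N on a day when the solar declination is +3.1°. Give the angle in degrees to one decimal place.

25.5°

At local solar noon the hour angle is zero, so the zenith angle is |φ − δ| = |28.6° − (3.1°)| = 25.5°.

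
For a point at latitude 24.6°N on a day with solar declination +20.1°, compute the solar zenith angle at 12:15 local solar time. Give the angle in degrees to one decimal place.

Hour angle H = 15° × (12.25 − 12) = 3.75°.
cos θ_z = sin φ sin δ + cos φ cos δ cos H = (0.4163)(0.3437) + (0.9092)(0.9391)(0.9979) = 0.9951.
θ_z = arccos(0.9951) = 5.67°.

5.7°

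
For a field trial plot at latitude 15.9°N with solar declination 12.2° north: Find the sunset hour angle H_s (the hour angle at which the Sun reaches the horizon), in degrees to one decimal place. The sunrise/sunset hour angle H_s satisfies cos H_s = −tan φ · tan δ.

cos H_s = −tan(15.9°) · tan(12.2°) = -0.0616, so H_s = arccos(-0.0616) = 93.53°.

93.5°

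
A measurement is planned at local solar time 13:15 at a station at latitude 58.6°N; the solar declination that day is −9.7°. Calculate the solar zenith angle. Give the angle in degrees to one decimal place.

70.0°

Hour angle H = 15° × (13.25 − 12) = 18.75°.
cos θ_z = sin φ sin δ + cos φ cos δ cos H = (0.8536)(-0.1685) + (0.5210)(0.9857)(0.9469) = 0.3424.
θ_z = arccos(0.3424) = 69.98°.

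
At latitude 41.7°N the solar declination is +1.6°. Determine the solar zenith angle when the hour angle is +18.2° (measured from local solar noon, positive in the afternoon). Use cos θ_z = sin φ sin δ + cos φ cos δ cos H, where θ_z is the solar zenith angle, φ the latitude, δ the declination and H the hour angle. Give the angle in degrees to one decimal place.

43.3°

With φ = 41.7°, δ = 1.6°, H = 18.20°: sin φ sin δ = 0.0186, cos φ cos δ cos H = 0.7090, so cos θ_z = 0.7276.
θ_z = arccos(0.7276) = 43.31°.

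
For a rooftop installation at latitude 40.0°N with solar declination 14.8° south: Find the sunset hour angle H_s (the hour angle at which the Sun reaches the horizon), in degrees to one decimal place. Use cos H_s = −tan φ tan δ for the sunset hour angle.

cos H_s = −tan(40.0°) · tan(-14.8°) = 0.2217, so H_s = arccos(0.2217) = 77.19°.

77.2°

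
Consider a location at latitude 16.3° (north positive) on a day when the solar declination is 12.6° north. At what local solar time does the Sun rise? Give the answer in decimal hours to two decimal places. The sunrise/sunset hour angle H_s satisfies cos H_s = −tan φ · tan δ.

5.75 h

cos H_s = −tan(16.3°) · tan(12.6°) = -0.0654, so H_s = arccos(-0.0654) = 93.75°.
Sunrise is at 12 − H_s/15 = 12 − 6.250 = 5.750 h local solar time.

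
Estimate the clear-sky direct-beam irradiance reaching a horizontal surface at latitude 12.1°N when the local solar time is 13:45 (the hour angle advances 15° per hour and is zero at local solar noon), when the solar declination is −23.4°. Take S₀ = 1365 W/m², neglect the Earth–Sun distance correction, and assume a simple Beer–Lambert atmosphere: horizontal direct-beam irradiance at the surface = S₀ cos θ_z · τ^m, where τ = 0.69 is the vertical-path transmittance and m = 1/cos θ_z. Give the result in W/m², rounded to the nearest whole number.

589 W/m²

Hour angle H = 15° × (13.75 − 12) = 26.25°.
cos θ_z = sin φ sin δ + cos φ cos δ cos H = (0.2096)(-0.3971) + (0.9778)(0.9178)(0.8969) = 0.7217.
Air mass m = 1/cos θ_z = 1/0.7217 = 1.386; τ^m = 0.69^1.386 = 0.5979.
Surface direct beam = 1365 × 0.7217 × 0.5979 = 589.00 W/m².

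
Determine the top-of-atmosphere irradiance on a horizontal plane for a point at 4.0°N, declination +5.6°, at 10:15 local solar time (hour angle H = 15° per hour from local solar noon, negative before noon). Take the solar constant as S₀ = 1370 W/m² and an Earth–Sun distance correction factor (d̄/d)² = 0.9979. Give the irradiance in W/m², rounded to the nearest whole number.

Hour angle H = 15° × (10.25 − 12) = -26.25°.
With φ = 4.0°, δ = 5.6°, H = -26.25°: sin φ sin δ = 0.0068, cos φ cos δ cos H = 0.8904, so cos θ_z = 0.8972.
Top-of-atmosphere irradiance = S₀ (d̄/d)² cos θ_z = 1370 × 0.9979 × 0.8972 = 1226.58 W/m².

1227 W/m²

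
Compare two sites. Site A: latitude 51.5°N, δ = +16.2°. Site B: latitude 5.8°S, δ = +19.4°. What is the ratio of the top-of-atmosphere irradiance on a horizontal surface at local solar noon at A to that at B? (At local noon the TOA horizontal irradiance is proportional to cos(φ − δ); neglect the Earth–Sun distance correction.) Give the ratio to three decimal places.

0.902

A: cos θ_z = cos(51.5° − (16.2°)) = 0.8161.
B: cos θ_z = cos(-5.8° − (19.4°)) = 0.9048.
Ratio A/B = 0.8161 / 0.9048 = 0.9020.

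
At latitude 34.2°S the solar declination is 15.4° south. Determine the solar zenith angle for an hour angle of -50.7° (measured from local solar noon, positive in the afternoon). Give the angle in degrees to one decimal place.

49.1°

cos θ_z = sin φ sin δ + cos φ cos δ cos H = (-0.5621)(-0.2656) + (0.8271)(0.9641)(0.6334) = 0.6544.
θ_z = arccos(0.6544) = 49.13°.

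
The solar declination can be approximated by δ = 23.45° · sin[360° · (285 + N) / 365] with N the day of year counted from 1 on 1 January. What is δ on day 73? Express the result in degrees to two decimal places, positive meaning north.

360 × (285 + 73) / 365 = 353.096°; sin(353.096°) = -0.1202.
δ = 23.45 × -0.1202 = -2.819° ≈ -2.82°.

-2.82°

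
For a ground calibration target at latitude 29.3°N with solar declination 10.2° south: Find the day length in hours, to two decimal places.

The sunset hour angle satisfies cos H_s = −tan φ tan δ = 0.1010, giving H_s = 84.20°.
Day length = 2 H_s / 15° h⁻¹ = 168.40° / 15 = 11.227 h.

11.23 hours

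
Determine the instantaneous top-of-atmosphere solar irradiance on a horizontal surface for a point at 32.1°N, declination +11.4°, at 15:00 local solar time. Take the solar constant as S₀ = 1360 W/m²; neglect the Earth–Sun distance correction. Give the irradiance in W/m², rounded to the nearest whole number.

941 W/m²

Hour angle H = 15° × (15 − 12) = 45.00°.
With φ = 32.1°, δ = 11.4°, H = 45.00°: sin φ sin δ = 0.1050, cos φ cos δ cos H = 0.5872, so cos θ_z = 0.6922.
Top-of-atmosphere irradiance = S₀ cos θ_z = 1360 × 0.6922 = 941.39 W/m².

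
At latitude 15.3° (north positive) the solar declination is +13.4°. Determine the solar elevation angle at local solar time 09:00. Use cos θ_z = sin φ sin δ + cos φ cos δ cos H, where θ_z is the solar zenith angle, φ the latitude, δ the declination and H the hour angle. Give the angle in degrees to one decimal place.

Hour angle H = 15° × (9 − 12) = -45.00°.
With φ = 15.3°, δ = 13.4°, H = -45.00°: sin φ sin δ = 0.0612, cos φ cos δ cos H = 0.6635, so cos θ_z = 0.7247.
θ_z = arccos(0.7247) = 43.56°, so the elevation is 90° − 43.56° = 46.44°.

46.4°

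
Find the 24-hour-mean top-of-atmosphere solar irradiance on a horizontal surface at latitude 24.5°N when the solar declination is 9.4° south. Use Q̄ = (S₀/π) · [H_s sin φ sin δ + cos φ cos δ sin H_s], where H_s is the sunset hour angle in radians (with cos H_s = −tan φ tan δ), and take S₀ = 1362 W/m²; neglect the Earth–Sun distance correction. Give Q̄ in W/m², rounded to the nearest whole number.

344 W/m²

The sunset hour angle satisfies cos H_s = −tan φ tan δ = 0.0754, giving H_s = 85.68°. In radians, H_s = 1.4954.
H_s sin φ sin δ = 1.4954 × 0.4147 × -0.1633 = -0.1013.
cos φ cos δ sin H_s = 0.9100 × 0.9866 × 0.9972 = 0.8953.
Q̄ = (1362/π) × (-0.1013 + 0.8953) = 433.54 × 0.7940 = 344.23 W/m².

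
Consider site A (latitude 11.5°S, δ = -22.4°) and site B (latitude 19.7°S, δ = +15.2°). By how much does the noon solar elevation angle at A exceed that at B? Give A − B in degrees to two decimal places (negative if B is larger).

A: 90° − |-11.5 − (-22.4)| = 79.10°.
B: 90° − |-19.7 − (15.2)| = 55.10°.
A − B = 79.10 − 55.10 = 24.00°.

+24.00°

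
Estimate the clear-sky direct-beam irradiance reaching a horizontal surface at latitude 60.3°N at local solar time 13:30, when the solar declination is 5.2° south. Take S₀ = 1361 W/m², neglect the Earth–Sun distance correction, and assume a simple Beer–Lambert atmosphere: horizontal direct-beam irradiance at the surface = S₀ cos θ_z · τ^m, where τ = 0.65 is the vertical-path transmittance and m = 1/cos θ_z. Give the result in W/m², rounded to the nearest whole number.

164 W/m²

Hour angle H = 15° × (13.5 − 12) = 22.50°.
With φ = 60.3°, δ = -5.2°, H = 22.50°: sin φ sin δ = -0.0787, cos φ cos δ cos H = 0.4559, so cos θ_z = 0.3772.
Air mass m = 1/cos θ_z = 1/0.3772 = 2.651; τ^m = 0.65^2.651 = 0.3192.
Surface direct beam = 1361 × 0.3772 × 0.3192 = 163.87 W/m².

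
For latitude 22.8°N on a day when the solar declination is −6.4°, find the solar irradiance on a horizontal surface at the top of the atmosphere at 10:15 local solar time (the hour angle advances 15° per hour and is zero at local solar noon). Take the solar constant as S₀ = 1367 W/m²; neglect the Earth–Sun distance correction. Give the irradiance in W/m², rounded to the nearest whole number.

1064 W/m²

Hour angle H = 15° × (10.25 − 12) = -26.25°.
cos θ_z = sin φ sin δ + cos φ cos δ cos H = (0.3875)(-0.1115) + (0.9219)(0.9938)(0.8969) = 0.7785.
Top-of-atmosphere irradiance = S₀ cos θ_z = 1367 × 0.7785 = 1064.21 W/m².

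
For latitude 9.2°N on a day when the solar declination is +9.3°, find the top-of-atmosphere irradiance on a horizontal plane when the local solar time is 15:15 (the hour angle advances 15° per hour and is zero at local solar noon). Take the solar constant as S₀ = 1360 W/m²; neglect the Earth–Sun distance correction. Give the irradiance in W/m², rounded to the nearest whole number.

909 W/m²

Hour angle H = 15° × (15.25 − 12) = 48.75°.
With φ = 9.2°, δ = 9.3°, H = 48.75°: sin φ sin δ = 0.0258, cos φ cos δ cos H = 0.6423, so cos θ_z = 0.6681.
Top-of-atmosphere irradiance = S₀ cos θ_z = 1360 × 0.6681 = 908.62 W/m².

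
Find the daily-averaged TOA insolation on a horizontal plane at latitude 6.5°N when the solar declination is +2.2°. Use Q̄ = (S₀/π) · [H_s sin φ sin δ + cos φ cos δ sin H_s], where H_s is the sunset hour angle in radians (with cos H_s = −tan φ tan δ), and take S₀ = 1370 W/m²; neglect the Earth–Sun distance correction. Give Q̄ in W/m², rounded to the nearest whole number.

cos H_s = −tan(6.5°) · tan(2.2°) = -0.0044, so H_s = arccos(-0.0044) = 90.25°. In radians, H_s = 1.5752.
H_s sin φ sin δ = 1.5752 × 0.1132 × 0.0384 = 0.0068.
cos φ cos δ sin H_s = 0.9936 × 0.9993 × 1.0000 = 0.9929.
Q̄ = (1370/π) × (0.0068 + 0.9929) = 436.08 × 0.9997 = 435.95 W/m².

436 W/m²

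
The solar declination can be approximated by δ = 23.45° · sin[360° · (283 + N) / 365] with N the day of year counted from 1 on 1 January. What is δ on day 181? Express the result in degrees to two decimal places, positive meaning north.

360 × (283 + 181) / 365 = 457.644°; sin(457.644°) = 0.9911.
δ = 23.45 × 0.9911 = 23.241° ≈ +23.24°.

+23.24°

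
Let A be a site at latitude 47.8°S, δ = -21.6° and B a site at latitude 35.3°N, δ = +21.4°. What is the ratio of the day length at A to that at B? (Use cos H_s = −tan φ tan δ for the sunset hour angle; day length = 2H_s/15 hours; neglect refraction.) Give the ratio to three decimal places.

1.092

A: H_s = arccos(−tan -47.8° · tan -21.6°) = 115.89°, so 2H_s/15 = 15.4520 h.
B: H_s = arccos(−tan 35.3° · tan 21.4°) = 106.11°, so 2H_s/15 = 14.1480 h.
Ratio A/B = 15.4520 / 14.1480 = 1.0922.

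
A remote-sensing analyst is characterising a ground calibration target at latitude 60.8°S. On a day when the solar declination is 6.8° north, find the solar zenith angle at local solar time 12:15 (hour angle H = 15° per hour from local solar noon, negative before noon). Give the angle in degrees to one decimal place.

Hour angle H = 15° × (12.25 − 12) = 3.75°.
With φ = -60.8°, δ = 6.8°, H = 3.75°: sin φ sin δ = -0.1034, cos φ cos δ cos H = 0.4834, so cos θ_z = 0.3800.
θ_z = arccos(0.3800) = 67.67°.

67.7°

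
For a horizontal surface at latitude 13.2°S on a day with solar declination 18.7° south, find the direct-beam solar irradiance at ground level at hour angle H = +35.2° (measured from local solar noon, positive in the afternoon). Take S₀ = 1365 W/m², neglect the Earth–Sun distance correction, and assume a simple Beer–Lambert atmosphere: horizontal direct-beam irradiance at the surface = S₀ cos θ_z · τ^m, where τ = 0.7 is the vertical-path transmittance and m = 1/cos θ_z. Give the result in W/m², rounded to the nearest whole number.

733 W/m²

cos θ_z = sin(-13.2°) sin(-18.7°) + cos(-13.2°) cos(-18.7°) cos(35.20°) = 0.0732 + 0.7536 = 0.8268.
Air mass m = 1/cos θ_z = 1/0.8268 = 1.209; τ^m = 0.7^1.209 = 0.6497.
Surface direct beam = 1365 × 0.8268 × 0.6497 = 733.24 W/m².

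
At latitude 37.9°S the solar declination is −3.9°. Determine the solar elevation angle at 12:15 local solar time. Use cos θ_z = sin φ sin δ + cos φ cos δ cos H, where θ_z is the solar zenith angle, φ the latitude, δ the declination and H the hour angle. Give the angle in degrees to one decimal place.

55.8°

Hour angle H = 15° × (12.25 − 12) = 3.75°.
With φ = -37.9°, δ = -3.9°, H = 3.75°: sin φ sin δ = 0.0418, cos φ cos δ cos H = 0.7856, so cos θ_z = 0.8274.
θ_z = arccos(0.8274) = 34.17°, so the elevation is 90° − 34.17° = 55.83°.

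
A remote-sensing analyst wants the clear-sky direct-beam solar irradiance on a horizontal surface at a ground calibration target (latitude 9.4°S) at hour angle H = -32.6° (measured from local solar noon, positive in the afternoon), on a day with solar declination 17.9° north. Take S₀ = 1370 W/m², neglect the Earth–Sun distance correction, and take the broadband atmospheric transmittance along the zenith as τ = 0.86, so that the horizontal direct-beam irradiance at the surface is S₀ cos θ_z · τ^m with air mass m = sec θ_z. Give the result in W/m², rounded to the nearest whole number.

828 W/m²

cos θ_z = sin(-9.4°) sin(17.9°) + cos(-9.4°) cos(17.9°) cos(-32.60°) = -0.0502 + 0.7909 = 0.7407.
Air mass m = 1/cos θ_z = 1/0.7407 = 1.350; τ^m = 0.86^1.350 = 0.8158.
Surface direct beam = 1370 × 0.7407 × 0.8158 = 827.84 W/m².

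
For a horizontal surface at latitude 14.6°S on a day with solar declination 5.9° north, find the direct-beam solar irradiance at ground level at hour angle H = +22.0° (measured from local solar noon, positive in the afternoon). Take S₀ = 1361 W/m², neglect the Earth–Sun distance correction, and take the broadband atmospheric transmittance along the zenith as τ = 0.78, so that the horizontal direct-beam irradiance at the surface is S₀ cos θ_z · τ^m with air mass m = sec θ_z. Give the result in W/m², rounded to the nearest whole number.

885 W/m²

With φ = -14.6°, δ = 5.9°, H = 22.00°: sin φ sin δ = -0.0259, cos φ cos δ cos H = 0.8925, so cos θ_z = 0.8666.
Air mass m = 1/cos θ_z = 1/0.8666 = 1.154; τ^m = 0.78^1.154 = 0.7507.
Surface direct beam = 1361 × 0.8666 × 0.7507 = 885.41 W/m².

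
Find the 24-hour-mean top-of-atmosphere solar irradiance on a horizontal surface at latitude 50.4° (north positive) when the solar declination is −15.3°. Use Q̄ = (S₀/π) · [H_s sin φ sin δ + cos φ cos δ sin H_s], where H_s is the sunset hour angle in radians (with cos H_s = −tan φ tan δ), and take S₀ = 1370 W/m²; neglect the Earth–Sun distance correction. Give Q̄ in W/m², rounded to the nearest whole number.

The sunset hour angle satisfies cos H_s = −tan φ tan δ = 0.3307, giving H_s = 70.69°. In radians, H_s = 1.2338.
H_s sin φ sin δ = 1.2338 × 0.7705 × -0.2639 = -0.2509.
cos φ cos δ sin H_s = 0.6374 × 0.9646 × 0.9438 = 0.5803.
Q̄ = (1370/π) × (-0.2509 + 0.5803) = 436.08 × 0.3294 = 143.64 W/m².

144 W/m²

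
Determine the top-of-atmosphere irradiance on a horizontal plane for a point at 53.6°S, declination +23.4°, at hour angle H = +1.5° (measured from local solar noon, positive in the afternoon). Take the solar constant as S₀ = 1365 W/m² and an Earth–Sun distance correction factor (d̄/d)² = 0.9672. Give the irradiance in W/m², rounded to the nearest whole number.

297 W/m²

cos θ_z = sin φ sin δ + cos φ cos δ cos H = (-0.8049)(0.3971) + (0.5934)(0.9178)(0.9997) = 0.2248.
Top-of-atmosphere irradiance = S₀ (d̄/d)² cos θ_z = 1365 × 0.9672 × 0.2248 = 296.79 W/m².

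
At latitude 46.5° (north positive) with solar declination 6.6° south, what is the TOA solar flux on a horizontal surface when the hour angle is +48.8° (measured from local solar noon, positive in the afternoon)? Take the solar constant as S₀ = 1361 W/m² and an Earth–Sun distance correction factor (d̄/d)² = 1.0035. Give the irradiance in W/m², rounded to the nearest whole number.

cos θ_z = sin φ sin δ + cos φ cos δ cos H = (0.7254)(-0.1149) + (0.6884)(0.9934)(0.6587) = 0.3671.
Top-of-atmosphere irradiance = S₀ (d̄/d)² cos θ_z = 1361 × 1.0035 × 0.3671 = 501.37 W/m².

501 W/m²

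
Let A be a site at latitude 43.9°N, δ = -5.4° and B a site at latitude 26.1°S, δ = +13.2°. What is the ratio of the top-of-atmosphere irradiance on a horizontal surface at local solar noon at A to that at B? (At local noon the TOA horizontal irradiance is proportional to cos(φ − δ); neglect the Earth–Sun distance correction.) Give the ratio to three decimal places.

0.843

A: cos θ_z = cos(43.9° − (-5.4°)) = 0.6521.
B: cos θ_z = cos(-26.1° − (13.2°)) = 0.7738.
Ratio A/B = 0.6521 / 0.7738 = 0.8427.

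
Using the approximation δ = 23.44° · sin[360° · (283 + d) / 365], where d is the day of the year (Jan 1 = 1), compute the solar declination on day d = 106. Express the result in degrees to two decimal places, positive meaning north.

360 × (283 + 106) / 365 = 383.671°; sin(383.671°) = 0.4015.
δ = 23.44 × 0.4015 = 9.411° ≈ +9.41°.

+9.41°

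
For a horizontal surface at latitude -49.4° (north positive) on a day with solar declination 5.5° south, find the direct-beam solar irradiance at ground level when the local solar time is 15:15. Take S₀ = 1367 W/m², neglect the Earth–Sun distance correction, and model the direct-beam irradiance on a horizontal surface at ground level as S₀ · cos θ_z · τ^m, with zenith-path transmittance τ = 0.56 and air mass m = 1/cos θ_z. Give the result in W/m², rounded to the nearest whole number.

214 W/m²

Hour angle H = 15° × (15.25 − 12) = 48.75°.
cos θ_z = sin φ sin δ + cos φ cos δ cos H = (-0.7593)(-0.0958) + (0.6508)(0.9954)(0.6593) = 0.4998.
Air mass m = 1/cos θ_z = 1/0.4998 = 2.001; τ^m = 0.56^2.001 = 0.3134.
Surface direct beam = 1367 × 0.4998 × 0.3134 = 214.12 W/m².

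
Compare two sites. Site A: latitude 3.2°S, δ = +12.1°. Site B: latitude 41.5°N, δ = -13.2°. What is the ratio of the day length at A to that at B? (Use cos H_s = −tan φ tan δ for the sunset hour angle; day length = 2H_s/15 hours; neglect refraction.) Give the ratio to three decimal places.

A: H_s = arccos(−tan -3.2° · tan 12.1°) = 89.31°, so 2H_s/15 = 11.9080 h.
B: H_s = arccos(−tan 41.5° · tan -13.2°) = 78.02°, so 2H_s/15 = 10.4027 h.
Ratio A/B = 11.9080 / 10.4027 = 1.1447.

1.145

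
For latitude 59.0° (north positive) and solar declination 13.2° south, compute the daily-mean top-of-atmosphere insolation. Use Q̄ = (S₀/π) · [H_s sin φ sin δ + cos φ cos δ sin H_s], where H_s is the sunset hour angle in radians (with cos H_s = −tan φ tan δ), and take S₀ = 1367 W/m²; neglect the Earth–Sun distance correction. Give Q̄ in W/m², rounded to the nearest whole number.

cos H_s = −tan(59.0°) · tan(-13.2°) = 0.3904, so H_s = arccos(0.3904) = 67.02°. In radians, H_s = 1.1697.
H_s sin φ sin δ = 1.1697 × 0.8572 × -0.2284 = -0.2290.
cos φ cos δ sin H_s = 0.5150 × 0.9736 × 0.9206 = 0.4616.
Q̄ = (1367/π) × (-0.2290 + 0.4616) = 435.13 × 0.2326 = 101.21 W/m².

101 W/m²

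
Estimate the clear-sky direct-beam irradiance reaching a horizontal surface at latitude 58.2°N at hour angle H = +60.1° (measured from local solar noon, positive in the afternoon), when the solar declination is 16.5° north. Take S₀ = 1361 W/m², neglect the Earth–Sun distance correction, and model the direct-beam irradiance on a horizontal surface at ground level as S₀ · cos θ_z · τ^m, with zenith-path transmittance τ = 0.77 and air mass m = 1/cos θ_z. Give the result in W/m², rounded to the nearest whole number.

With φ = 58.2°, δ = 16.5°, H = 60.10°: sin φ sin δ = 0.2414, cos φ cos δ cos H = 0.2519, so cos θ_z = 0.4933.
Air mass m = 1/cos θ_z = 1/0.4933 = 2.027; τ^m = 0.77^2.027 = 0.5887.
Surface direct beam = 1361 × 0.4933 × 0.5887 = 395.24 W/m².

395 W/m²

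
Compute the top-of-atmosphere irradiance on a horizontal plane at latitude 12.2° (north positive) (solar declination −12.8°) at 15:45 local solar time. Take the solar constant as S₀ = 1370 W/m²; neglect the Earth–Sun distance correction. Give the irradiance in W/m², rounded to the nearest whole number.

Hour angle H = 15° × (15.75 − 12) = 56.25°.
cos θ_z = sin φ sin δ + cos φ cos δ cos H = (0.2113)(-0.2215) + (0.9774)(0.9751)(0.5556) = 0.4827.
Top-of-atmosphere irradiance = S₀ cos θ_z = 1370 × 0.4827 = 661.30 W/m².

661 W/m²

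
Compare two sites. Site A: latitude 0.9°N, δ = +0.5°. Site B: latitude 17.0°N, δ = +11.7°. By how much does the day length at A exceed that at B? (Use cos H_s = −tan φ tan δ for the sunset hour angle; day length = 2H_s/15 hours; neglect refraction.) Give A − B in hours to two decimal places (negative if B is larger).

A: H_s = arccos(−tan 0.9° · tan 0.5°) = 90.01°, so 2H_s/15 = 12.0013 h.
B: H_s = arccos(−tan 17.0° · tan 11.7°) = 93.63°, so 2H_s/15 = 12.4840 h.
A − B = 12.0013 − 12.4840 = -0.4827 h.

-0.48 h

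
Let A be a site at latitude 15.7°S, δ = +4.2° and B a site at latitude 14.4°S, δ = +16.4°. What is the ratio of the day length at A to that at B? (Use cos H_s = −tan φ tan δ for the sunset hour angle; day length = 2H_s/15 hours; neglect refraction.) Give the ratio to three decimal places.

1.037

A: H_s = arccos(−tan -15.7° · tan 4.2°) = 88.82°, so 2H_s/15 = 11.8427 h.
B: H_s = arccos(−tan -14.4° · tan 16.4°) = 85.67°, so 2H_s/15 = 11.4227 h.
Ratio A/B = 11.8427 / 11.4227 = 1.0368.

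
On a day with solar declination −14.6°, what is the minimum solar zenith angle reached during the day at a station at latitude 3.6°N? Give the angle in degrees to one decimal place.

18.2°

At local solar noon the hour angle is zero, so the zenith angle is |φ − δ| = |3.6° − (-14.6°)| = 18.2°.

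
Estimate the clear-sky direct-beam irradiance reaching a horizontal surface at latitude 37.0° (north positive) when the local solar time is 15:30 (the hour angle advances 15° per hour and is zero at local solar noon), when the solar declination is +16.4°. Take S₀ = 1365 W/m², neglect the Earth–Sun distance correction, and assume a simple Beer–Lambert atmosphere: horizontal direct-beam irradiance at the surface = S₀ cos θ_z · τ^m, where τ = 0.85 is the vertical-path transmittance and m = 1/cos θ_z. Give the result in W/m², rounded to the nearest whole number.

673 W/m²

Hour angle H = 15° × (15.5 − 12) = 52.50°.
cos θ_z = sin φ sin δ + cos φ cos δ cos H = (0.6018)(0.2823) + (0.7986)(0.9593)(0.6088) = 0.6363.
Air mass m = 1/cos θ_z = 1/0.6363 = 1.572; τ^m = 0.85^1.572 = 0.7745.
Surface direct beam = 1365 × 0.6363 × 0.7745 = 672.69 W/m².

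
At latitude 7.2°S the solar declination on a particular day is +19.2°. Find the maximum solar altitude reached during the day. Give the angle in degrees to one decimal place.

At local solar noon the hour angle is zero, so the elevation is 90° − |φ − δ| = 90° − |-7.2° − (19.2°)| = 90° − 26.4° = 63.6°.

63.6°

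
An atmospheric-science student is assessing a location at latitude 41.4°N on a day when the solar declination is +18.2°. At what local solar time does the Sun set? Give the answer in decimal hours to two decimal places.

19.12 h

−tan φ tan δ = −(0.8816)(0.3288) = -0.2899; H_s = arccos(-0.2899) = 106.85°.
Sunset is at 12 + H_s/15 = 12 + 7.123 = 19.123 h local solar time.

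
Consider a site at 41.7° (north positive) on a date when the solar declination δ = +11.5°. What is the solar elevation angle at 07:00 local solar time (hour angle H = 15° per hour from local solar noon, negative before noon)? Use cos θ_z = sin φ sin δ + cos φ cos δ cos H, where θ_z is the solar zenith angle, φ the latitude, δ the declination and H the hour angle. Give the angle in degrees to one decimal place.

Hour angle H = 15° × (7 − 12) = -75.00°.
cos θ_z = sin φ sin δ + cos φ cos δ cos H = (0.6652)(0.1994) + (0.7466)(0.9799)(0.2588) = 0.3220.
θ_z = arccos(0.3220) = 71.22°, so the elevation is 90° − 71.22° = 18.78°.

18.8°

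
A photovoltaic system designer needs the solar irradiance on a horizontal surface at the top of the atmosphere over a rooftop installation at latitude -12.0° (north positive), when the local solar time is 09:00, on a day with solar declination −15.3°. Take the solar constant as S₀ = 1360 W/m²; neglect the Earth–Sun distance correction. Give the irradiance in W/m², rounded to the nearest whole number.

982 W/m²

Hour angle H = 15° × (9 − 12) = -45.00°.
cos θ_z = sin φ sin δ + cos φ cos δ cos H = (-0.2079)(-0.2639) + (0.9781)(0.9646)(0.7071) = 0.7220.
Top-of-atmosphere irradiance = S₀ cos θ_z = 1360 × 0.7220 = 981.92 W/m².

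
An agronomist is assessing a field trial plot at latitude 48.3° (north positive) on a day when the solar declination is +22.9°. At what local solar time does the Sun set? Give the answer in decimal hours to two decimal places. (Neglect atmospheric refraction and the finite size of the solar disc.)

−tan φ tan δ = −(1.1224)(0.4224) = -0.4741; H_s = arccos(-0.4741) = 118.30°.
Sunset is at 12 + H_s/15 = 12 + 7.887 = 19.887 h local solar time.

19.89 h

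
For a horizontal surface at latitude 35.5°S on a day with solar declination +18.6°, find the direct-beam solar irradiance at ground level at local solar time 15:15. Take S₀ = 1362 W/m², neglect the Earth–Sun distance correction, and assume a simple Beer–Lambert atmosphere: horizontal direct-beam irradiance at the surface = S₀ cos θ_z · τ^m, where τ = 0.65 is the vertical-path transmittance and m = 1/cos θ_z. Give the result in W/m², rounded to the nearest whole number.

Hour angle H = 15° × (15.25 − 12) = 48.75°.
cos θ_z = sin(-35.5°) sin(18.6°) + cos(-35.5°) cos(18.6°) cos(48.75°) = -0.1852 + 0.5087 = 0.3235.
Air mass m = 1/cos θ_z = 1/0.3235 = 3.091; τ^m = 0.65^3.091 = 0.2641.
Surface direct beam = 1362 × 0.3235 × 0.2641 = 116.36 W/m².

116 W/m²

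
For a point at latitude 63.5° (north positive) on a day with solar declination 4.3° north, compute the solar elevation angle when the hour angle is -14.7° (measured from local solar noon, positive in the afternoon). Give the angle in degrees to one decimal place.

29.8°

With φ = 63.5°, δ = 4.3°, H = -14.70°: sin φ sin δ = 0.0671, cos φ cos δ cos H = 0.4304, so cos θ_z = 0.4975.
θ_z = arccos(0.4975) = 60.17°, so the elevation is 90° − 60.17° = 29.83°.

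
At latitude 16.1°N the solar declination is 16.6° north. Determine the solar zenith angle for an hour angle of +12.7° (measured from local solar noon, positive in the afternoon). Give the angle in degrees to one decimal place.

cos θ_z = sin φ sin δ + cos φ cos δ cos H = (0.2773)(0.2857) + (0.9608)(0.9583)(0.9755) = 0.9774.
θ_z = arccos(0.9774) = 12.20°.

12.2°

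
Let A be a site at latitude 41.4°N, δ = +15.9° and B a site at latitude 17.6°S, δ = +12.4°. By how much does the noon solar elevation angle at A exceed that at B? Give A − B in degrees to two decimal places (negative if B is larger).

+4.50°

A: 90° − |41.4 − (15.9)| = 64.50°.
B: 90° − |-17.6 − (12.4)| = 60.00°.
A − B = 64.50 − 60.00 = 4.50°.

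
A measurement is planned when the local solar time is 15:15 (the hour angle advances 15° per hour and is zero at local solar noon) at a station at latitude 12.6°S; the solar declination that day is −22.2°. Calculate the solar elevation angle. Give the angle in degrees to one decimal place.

Hour angle H = 15° × (15.25 − 12) = 48.75°.
cos θ_z = sin(-12.6°) sin(-22.2°) + cos(-12.6°) cos(-22.2°) cos(48.75°) = 0.0824 + 0.5958 = 0.6782.
θ_z = arccos(0.6782) = 47.30°, so the elevation is 90° − 47.30° = 42.70°.

42.7°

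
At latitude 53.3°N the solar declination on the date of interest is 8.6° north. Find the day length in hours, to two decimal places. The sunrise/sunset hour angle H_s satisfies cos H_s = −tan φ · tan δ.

13.56 hours

−tan φ tan δ = −(1.3416)(0.1512) = -0.2028; H_s = arccos(-0.2028) = 101.70°.
Day length = 2 H_s / 15° h⁻¹ = 203.40° / 15 = 13.560 h.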